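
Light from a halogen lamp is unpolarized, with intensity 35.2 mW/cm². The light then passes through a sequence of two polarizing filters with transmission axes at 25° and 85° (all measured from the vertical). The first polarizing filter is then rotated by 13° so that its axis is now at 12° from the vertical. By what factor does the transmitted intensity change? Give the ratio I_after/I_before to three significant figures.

I_new/I_old ≈ 0.342

Before rotation:
Unpolarized light through the first polarizer → I₁ = ½ I₀, now polarized at 25°.
I₂ = I₁ cos²(85° − 25°) = 0.5 I₀ · cos²(60°) = 0.125 I₀.
After rotation:
Unpolarized light through the first polarizer → I₁ = ½ I₀, now polarized at 12°.
I₂ = I₁ cos²(85° − 12°) = 0.5 I₀ · cos²(73°) = 0.04274 I₀.
Ratio = 0.04274 / 0.125 = 0.3419.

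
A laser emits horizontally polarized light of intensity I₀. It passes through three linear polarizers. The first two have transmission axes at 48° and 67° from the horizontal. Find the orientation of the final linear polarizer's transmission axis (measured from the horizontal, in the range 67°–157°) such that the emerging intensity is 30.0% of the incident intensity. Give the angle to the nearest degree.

θ ≈ 97°

I₁ = I₀ cos²(48° − 0°) = I₀ cos²(48°) = 0.4477 I₀.
I₂ = I₁ cos²(67° − 48°) = 0.4477 I₀ · cos²(19°) = 0.4003 I₀.
Need I₃/I₀ = 0.3, so cos²(θ − 67°) = 0.3 / 0.4003 = 0.7495.
θ − 67° = arccos(√0.7495) = 30.0°, giving θ ≈ 67 + 30.0 = 97.0°.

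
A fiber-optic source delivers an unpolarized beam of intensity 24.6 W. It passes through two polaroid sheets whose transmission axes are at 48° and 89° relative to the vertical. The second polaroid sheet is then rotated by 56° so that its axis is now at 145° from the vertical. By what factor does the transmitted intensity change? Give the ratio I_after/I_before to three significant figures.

I_new/I_old ≈ 0.0261

Before rotation:
Unpolarized light through the first polarizer → I₁ = ½ I₀, now polarized at 48°.
I₂ = I₁ cos²(89° − 48°) = 0.5 I₀ · cos²(41°) = 0.2848 I₀.
After rotation:
Unpolarized light through the first polarizer → I₁ = ½ I₀, now polarized at 48°.
Angle between axes 1 and 2: 83°. I₂ = 0.5 I₀ · cos²(83°) = 0.007426 I₀.
Ratio = 0.007426 / 0.2848 = 0.02608.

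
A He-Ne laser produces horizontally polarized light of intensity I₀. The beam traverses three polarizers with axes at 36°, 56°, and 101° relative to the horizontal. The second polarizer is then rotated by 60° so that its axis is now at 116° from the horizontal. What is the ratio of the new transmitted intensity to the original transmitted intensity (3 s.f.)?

Before rotation:
By Malus's law, I₁ = I₀ cos²(36° − 0°) = I₀ cos²(36°) = 0.6545 I₀.
I₂ = I₁ cos²(56° − 36°) = 0.6545 I₀ · cos²(20°) = 0.5779 I₀.
I₃ = I₂ cos²(101° − 56°) = 0.5779 I₀ · cos²(45°) = 0.289 I₀.
After rotation:
I₁ = I₀ cos²(36° − 0°) = I₀ cos²(36°) = 0.6545 I₀.
I₂ = I₁ cos²(116° − 36°) = 0.6545 I₀ · cos²(80°) = 0.01974 I₀.
I₃ = I₂ cos²(101° − 116°) = 0.01974 I₀ · cos²(15°) = 0.01841 I₀.
Ratio = 0.01841 / 0.289 = 0.06372.

I_new/I_old ≈ 0.0637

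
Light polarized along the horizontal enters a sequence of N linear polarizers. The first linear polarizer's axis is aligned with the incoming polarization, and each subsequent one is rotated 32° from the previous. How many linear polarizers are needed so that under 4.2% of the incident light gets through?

First polarizer is aligned with the polarization: full transmission.
Each further stage multiplies by cos²(32°) = 0.7192.
After N polarizers: T = 0.7192^(N−1). Require T < 0.042 ⇒ N−1 > ln(0.042)/ln(0.7192) = 9.62, so N−1 ≥ 10 and N = 11.
Check: N=11 gives T = 0.03702 < 0.042; N=10 gives T = 0.05147.

N = 11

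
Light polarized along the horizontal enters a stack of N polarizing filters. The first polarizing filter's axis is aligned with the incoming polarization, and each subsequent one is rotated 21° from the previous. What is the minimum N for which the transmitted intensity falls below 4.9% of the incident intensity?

N = 23

First polarizer is aligned with the polarization: full transmission.
Each further stage multiplies by cos²(21°) = 0.8716.
After N polarizers: T = 0.8716^(N−1). Require T < 0.049 ⇒ N−1 > ln(0.049)/ln(0.8716) = 21.94, so N−1 ≥ 22 and N = 23.
Check: N=23 gives T = 0.0486 < 0.049; N=22 gives T = 0.05577.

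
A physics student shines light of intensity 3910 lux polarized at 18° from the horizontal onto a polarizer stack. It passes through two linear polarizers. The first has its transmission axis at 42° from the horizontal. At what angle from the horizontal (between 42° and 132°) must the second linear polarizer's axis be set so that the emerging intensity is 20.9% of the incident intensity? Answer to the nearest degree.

θ ≈ 102°

By Malus's law, I₁ = I₀ cos²(42° − 18°) = I₀ cos²(24°) = 0.8346 I₀.
Need I₂/I₀ = 0.209, so cos²(θ − 42°) = 0.209 / 0.8346 = 0.2504.
θ − 42° = arccos(√0.2504) = 60.0°, giving θ ≈ 42 + 60.0 = 102.0°.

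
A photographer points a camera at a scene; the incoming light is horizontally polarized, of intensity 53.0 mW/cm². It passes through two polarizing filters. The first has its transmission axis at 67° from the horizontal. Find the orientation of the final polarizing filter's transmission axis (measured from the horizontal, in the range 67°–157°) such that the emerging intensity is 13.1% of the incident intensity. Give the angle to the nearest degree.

θ ≈ 89°

By Malus's law, I₁ = I₀ cos²(67° − 0°) = I₀ cos²(67°) = 0.1527 I₀.
Need I₂/I₀ = 0.131, so cos²(θ − 67°) = 0.131 / 0.1527 = 0.8581.
θ − 67° = arccos(√0.8581) = 22.1°, giving θ ≈ 67 + 22.1 = 89.1°.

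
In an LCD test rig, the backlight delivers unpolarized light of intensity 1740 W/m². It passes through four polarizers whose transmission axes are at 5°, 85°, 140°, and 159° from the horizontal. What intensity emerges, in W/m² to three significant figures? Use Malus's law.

Unpolarized light through the first polarizer → I₁ = 1740 W/m²/2 = 870 W/m², polarized at 5°.
I₂ = I₁ · cos²(80°) = 870 · 0.03015 = 26.23 W/m².
I₃ = I₂ · cos²(55°) = 26.23 · 0.329 = 8.631 W/m².
I₄ = I₃ · cos²(19°) = 8.631 · 0.894 = 7.716 W/m².

I ≈ 7.72 W/m²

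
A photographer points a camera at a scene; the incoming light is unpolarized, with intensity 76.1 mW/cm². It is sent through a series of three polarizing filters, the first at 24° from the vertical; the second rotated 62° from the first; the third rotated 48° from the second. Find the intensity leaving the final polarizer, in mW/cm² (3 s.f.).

Unpolarized light through the first polarizer → I₁ = 76.1 mW/cm²/2 = 38.05 mW/cm², polarized at 24°.
I₂ = I₁ · cos²(62°) = 38.05 · 0.2204 = 8.386 mW/cm².
I₃ = I₂ · cos²(48°) = 8.386 · 0.4477 = 3.755 mW/cm².

I ≈ 3.75 mW/cm²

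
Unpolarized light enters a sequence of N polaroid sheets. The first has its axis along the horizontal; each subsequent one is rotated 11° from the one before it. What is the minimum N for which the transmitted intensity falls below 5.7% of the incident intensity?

First polarizer halves the unpolarized light: factor 1/2.
Each further stage multiplies by cos²(11°) = 0.9636.
After N polarizers: T = 0.5·0.9636^(N−1). Require T < 0.057 ⇒ N−1 > ln(0.057/0.5)/ln(0.9636) = 58.55, so N−1 ≥ 59 and N = 60.
Check: N=60 gives T = 0.05606 < 0.057; N=59 gives T = 0.05818.

N = 60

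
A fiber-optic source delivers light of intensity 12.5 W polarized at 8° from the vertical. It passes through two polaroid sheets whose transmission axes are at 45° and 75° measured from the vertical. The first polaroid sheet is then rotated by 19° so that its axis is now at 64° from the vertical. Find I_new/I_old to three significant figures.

I_new/I_old ≈ 0.630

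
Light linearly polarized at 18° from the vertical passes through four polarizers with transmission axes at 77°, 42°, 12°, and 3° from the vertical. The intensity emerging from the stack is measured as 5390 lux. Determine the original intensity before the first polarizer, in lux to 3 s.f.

By Malus's law, I₁ = I₀ cos²(77° − 18°) = I₀ cos²(59°) = 0.2653 I₀.
I₂ = I₁ cos²(42° − 77°) = 0.2653 I₀ · cos²(35°) = 0.178 I₀.
I₃ = I₂ cos²(12° − 42°) = 0.178 I₀ · cos²(30°) = 0.1335 I₀.
I₄ = I₃ cos²(3° − 12°) = 0.1335 I₀ · cos²(9°) = 0.1302 I₀.
So 5390 lux = 0.1302 I₀, giving I₀ = 5390/0.1302 = 4.139e+04 lux.

I₀ ≈ 4.14e4 lux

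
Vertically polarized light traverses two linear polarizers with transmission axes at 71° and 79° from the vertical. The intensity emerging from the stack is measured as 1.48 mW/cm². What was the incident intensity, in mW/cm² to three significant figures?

I₁ = I₀ cos²(71° − 0°) = I₀ cos²(71°) = 0.106 I₀.
I₂ = I₁ cos²(79° − 71°) = 0.106 I₀ · cos²(8°) = 0.1039 I₀.
So 1.48 mW/cm² = 0.1039 I₀, giving I₀ = 1.48/0.1039 = 14.24 mW/cm².

I₀ ≈ 14.2 mW/cm²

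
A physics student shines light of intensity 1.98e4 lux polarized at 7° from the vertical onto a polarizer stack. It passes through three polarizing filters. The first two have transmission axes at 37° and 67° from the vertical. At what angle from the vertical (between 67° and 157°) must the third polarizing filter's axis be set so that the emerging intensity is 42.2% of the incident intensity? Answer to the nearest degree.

θ ≈ 97°

I₁ = I₀ cos²(37° − 7°) = I₀ cos²(30°) = 0.75 I₀.
I₂ = I₁ cos²(67° − 37°) = 0.75 I₀ · cos²(30°) = 0.5625 I₀.
Need I₃/I₀ = 0.422, so cos²(θ − 67°) = 0.422 / 0.5625 = 0.7502.
θ − 67° = arccos(√0.7502) = 30.0°, giving θ ≈ 67 + 30.0 = 97.0°.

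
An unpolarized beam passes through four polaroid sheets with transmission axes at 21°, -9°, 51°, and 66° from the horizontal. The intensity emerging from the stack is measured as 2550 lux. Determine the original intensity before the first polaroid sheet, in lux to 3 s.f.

Unpolarized light through the first polarizer → I₁ = ½ I₀, now polarized at 21°.
I₂ = I₁ cos²(-9° − 21°) = 0.5 I₀ · cos²(30°) = 0.375 I₀.
I₃ = I₂ cos²(51° + 9°) = 0.375 I₀ · cos²(60°) = 0.09375 I₀.
I₄ = I₃ cos²(66° − 51°) = 0.09375 I₀ · cos²(15°) = 0.08747 I₀.
So 2550 lux = 0.08747 I₀, giving I₀ = 2550/0.08747 = 2.915e+04 lux.

I₀ ≈ 2.92e4 lux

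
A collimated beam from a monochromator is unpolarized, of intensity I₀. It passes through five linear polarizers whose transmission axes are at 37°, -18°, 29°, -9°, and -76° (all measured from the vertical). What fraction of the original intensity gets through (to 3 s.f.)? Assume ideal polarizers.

Unpolarized light through the first polarizer → I₁ = ½ I₀, now polarized at 37°.
I₂ = I₁ cos²(-18° − 37°) = 0.5 I₀ · cos²(55°) = 0.1645 I₀.
I₃ = I₂ cos²(29° + 18°) = 0.1645 I₀ · cos²(47°) = 0.07651 I₀.
I₄ = I₃ cos²(-9° − 29°) = 0.07651 I₀ · cos²(38°) = 0.04751 I₀.
I₅ = I₄ cos²(-76° + 9°) = 0.04751 I₀ · cos²(67°) = 0.007253 I₀.
Transmitted fraction = 0.007253.

≈ 0.00725 I₀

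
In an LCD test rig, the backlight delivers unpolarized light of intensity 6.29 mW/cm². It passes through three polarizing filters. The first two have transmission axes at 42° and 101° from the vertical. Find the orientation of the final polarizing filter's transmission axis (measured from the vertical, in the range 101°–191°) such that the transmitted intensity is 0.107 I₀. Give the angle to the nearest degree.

θ ≈ 127°

Unpolarized light through the first polarizer → I₁ = ½ I₀, now polarized at 42°.
I₂ = I₁ cos²(101° − 42°) = 0.5 I₀ · cos²(59°) = 0.1326 I₀.
Need I₃/I₀ = 0.107, so cos²(θ − 101°) = 0.107 / 0.1326 = 0.8067.
θ − 101° = arccos(√0.8067) = 26.1°, giving θ ≈ 101 + 26.1 = 127.1°.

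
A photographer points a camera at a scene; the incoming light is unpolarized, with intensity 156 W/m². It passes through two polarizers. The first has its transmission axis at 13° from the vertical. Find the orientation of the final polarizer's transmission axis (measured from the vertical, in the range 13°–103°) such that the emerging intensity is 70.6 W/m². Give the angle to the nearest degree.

Unpolarized light through the first polarizer → I₁ = ½ I₀, now polarized at 13°.
Target fraction: 70.6 / 156 W/m² = 0.4526 of I₀.
Need I₂/I₀ = 0.4526, so cos²(θ − 13°) = 0.4526 / 0.5 = 0.9051.
θ − 13° = arccos(√0.9051) = 17.9°, giving θ ≈ 13 + 17.9 = 30.9°.

θ ≈ 31°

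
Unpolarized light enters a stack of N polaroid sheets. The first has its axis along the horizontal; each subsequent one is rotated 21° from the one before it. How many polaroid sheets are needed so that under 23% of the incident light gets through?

First polarizer halves the unpolarized light: factor 1/2.
Each further stage multiplies by cos²(21°) = 0.8716.
After N polarizers: T = 0.5·0.8716^(N−1). Require T < 0.23 ⇒ N−1 > ln(0.23/0.5)/ln(0.8716) = 5.65, so N−1 ≥ 6 and N = 7.
Check: N=7 gives T = 0.2192 < 0.23; N=6 gives T = 0.2515.

N = 7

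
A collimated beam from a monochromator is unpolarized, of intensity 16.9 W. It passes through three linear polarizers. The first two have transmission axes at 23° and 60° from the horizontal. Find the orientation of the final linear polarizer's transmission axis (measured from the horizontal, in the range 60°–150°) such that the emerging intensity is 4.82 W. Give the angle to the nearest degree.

θ ≈ 79°

Unpolarized light through the first polarizer → I₁ = ½ I₀, now polarized at 23°.
I₂ = I₁ cos²(60° − 23°) = 0.5 I₀ · cos²(37°) = 0.3189 I₀.
Target fraction: 4.82 / 16.9 W = 0.2852 of I₀.
Need I₃/I₀ = 0.2852, so cos²(θ − 60°) = 0.2852 / 0.3189 = 0.8943.
θ − 60° = arccos(√0.8943) = 19.0°, giving θ ≈ 60 + 19.0 = 79.0°.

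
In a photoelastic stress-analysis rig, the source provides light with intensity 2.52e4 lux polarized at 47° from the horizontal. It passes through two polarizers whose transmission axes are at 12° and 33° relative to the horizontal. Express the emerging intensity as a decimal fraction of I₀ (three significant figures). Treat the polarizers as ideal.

I/I₀ ≈ 0.585

I₁ = 2.52e4 lux · cos²(35°) = 1.691e+04 lux.
I₂ = I₁ · cos²(21°) = 1.691e+04 · 0.8716 = 1.474e+04 lux.
Transmitted fraction = 0.5848.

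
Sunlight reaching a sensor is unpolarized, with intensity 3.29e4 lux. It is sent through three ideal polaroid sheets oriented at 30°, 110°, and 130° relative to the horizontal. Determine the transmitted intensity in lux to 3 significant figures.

I ≈ 438 lux

Unpolarized light through the first polarizer → I₁ = 3.29e4 lux/2 = 1.645e+04 lux, polarized at 30°.
I₂ = I₁ · cos²(80°) = 1.645e+04 · 0.03015 = 496 lux.
I₃ = I₂ · cos²(20°) = 496 · 0.883 = 438 lux.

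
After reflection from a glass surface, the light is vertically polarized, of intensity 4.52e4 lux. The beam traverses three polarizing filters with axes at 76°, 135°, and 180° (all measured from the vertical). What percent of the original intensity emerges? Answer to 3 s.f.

I₁ = 4.52e4 lux · cos²(76°) = 2645 lux.
I₂ = I₁ · cos²(59°) = 2645 · 0.2653 = 701.7 lux.
I₃ = I₂ · cos²(45°) = 701.7 · 0.5 = 350.9 lux.
That is 0.7762% of the incident intensity.

≈ 0.776%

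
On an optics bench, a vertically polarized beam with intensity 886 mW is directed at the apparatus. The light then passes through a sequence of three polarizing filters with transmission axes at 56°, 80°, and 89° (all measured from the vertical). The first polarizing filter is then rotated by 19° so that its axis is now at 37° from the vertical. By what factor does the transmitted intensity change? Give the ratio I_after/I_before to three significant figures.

Before rotation:
By Malus's law, I₁ = I₀ cos²(56° − 0°) = I₀ cos²(56°) = 0.3127 I₀.
I₂ = I₁ cos²(80° − 56°) = 0.3127 I₀ · cos²(24°) = 0.261 I₀.
I₃ = I₂ cos²(89° − 80°) = 0.261 I₀ · cos²(9°) = 0.2546 I₀.
After rotation:
I₁ = I₀ cos²(37° − 0°) = I₀ cos²(37°) = 0.6378 I₀.
I₂ = I₁ cos²(80° − 37°) = 0.6378 I₀ · cos²(43°) = 0.3412 I₀.
I₃ = I₂ cos²(89° − 80°) = 0.3412 I₀ · cos²(9°) = 0.3328 I₀.
Ratio = 0.3328 / 0.2546 = 1.307.

I_new/I_old ≈ 1.31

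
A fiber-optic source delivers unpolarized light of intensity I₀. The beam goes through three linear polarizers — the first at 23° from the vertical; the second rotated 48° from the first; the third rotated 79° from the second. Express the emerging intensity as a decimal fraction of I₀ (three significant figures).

Unpolarized light through the first polarizer → I₁ = ½ I₀, now polarized at 23°.
I₂ = I₁ cos²(48°) = 0.5 · 0.4477 I₀ = 0.2239 I₀.
I₃ = I₂ cos²(79°) = 0.2239 · 0.03641 I₀ = 0.008151 I₀.
Transmitted fraction = 0.008151.

≈ 0.00815 I₀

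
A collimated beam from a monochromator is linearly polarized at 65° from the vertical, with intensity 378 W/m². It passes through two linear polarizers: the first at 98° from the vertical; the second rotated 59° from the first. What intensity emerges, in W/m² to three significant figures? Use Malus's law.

I ≈ 70.5 W/m²

By Malus's law, I₁ = 378 W/m² · cos²(33°) = 265.9 W/m².
I₂ = I₁ · cos²(59°) = 265.9 · 0.2653 = 70.53 W/m².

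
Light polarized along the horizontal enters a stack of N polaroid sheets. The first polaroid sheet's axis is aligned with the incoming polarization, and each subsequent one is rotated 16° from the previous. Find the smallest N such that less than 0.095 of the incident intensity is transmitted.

First polarizer is aligned with the polarization: full transmission.
Each further stage multiplies by cos²(16°) = 0.924.
After N polarizers: T = 0.924^(N−1). Require T < 0.095 ⇒ N−1 > ln(0.095)/ln(0.924) = 29.79, so N−1 ≥ 30 and N = 31.
Check: N=31 gives T = 0.09343 < 0.095; N=30 gives T = 0.1011.

N = 31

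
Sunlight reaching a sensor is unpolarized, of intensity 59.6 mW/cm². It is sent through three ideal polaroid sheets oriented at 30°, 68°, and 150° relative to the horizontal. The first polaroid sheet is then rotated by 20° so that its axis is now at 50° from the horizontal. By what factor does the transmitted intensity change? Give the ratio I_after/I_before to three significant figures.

I_new/I_old ≈ 1.46

Before rotation:
Unpolarized light through the first polarizer → I₁ = ½ I₀, now polarized at 30°.
I₂ = I₁ cos²(68° − 30°) = 0.5 I₀ · cos²(38°) = 0.3105 I₀.
I₃ = I₂ cos²(150° − 68°) = 0.3105 I₀ · cos²(82°) = 0.006014 I₀.
After rotation:
Unpolarized light through the first polarizer → I₁ = ½ I₀, now polarized at 50°.
I₂ = I₁ cos²(68° − 50°) = 0.5 I₀ · cos²(18°) = 0.4523 I₀.
I₃ = I₂ cos²(150° − 68°) = 0.4523 I₀ · cos²(82°) = 0.00876 I₀.
Ratio = 0.00876 / 0.006014 = 1.457.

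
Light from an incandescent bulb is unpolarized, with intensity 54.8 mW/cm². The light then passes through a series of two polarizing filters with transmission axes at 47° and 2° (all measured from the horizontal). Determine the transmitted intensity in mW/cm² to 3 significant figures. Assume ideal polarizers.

I ≈ 13.7 mW/cm²

Unpolarized light through the first polarizer → I₁ = 54.8 mW/cm²/2 = 27.4 mW/cm², polarized at 47°.
I₂ = I₁ · cos²(45°) = 27.4 · 0.5 = 13.7 mW/cm².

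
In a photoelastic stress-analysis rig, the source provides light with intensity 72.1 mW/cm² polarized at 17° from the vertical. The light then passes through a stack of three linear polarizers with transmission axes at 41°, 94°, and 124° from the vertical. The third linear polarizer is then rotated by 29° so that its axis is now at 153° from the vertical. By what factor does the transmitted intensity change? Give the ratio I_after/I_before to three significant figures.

I_new/I_old ≈ 0.354

Before rotation:
I₁ = I₀ cos²(41° − 17°) = I₀ cos²(24°) = 0.8346 I₀.
I₂ = I₁ cos²(94° − 41°) = 0.8346 I₀ · cos²(53°) = 0.3023 I₀.
I₃ = I₂ cos²(124° − 94°) = 0.3023 I₀ · cos²(30°) = 0.2267 I₀.
After rotation:
I₁ = I₀ cos²(41° − 17°) = I₀ cos²(24°) = 0.8346 I₀.
I₂ = I₁ cos²(94° − 41°) = 0.8346 I₀ · cos²(53°) = 0.3023 I₀.
I₃ = I₂ cos²(153° − 94°) = 0.3023 I₀ · cos²(59°) = 0.08018 I₀.
Ratio = 0.08018 / 0.2267 = 0.3537.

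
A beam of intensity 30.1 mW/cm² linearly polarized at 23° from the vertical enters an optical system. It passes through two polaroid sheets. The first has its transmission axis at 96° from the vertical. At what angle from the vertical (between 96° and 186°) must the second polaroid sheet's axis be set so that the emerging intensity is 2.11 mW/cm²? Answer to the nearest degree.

θ ≈ 121°

By Malus's law, I₁ = I₀ cos²(96° − 23°) = I₀ cos²(73°) = 0.08548 I₀.
Target fraction: 2.11 / 30.1 mW/cm² = 0.0701 of I₀.
Need I₂/I₀ = 0.0701, so cos²(θ − 96°) = 0.0701 / 0.08548 = 0.8201.
θ − 96° = arccos(√0.8201) = 25.1°, giving θ ≈ 96 + 25.1 = 121.1°.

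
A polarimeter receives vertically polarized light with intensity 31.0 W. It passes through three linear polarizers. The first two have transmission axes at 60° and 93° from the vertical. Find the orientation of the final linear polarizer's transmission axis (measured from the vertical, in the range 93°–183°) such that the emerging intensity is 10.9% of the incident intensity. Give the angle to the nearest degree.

θ ≈ 131°

I₁ = I₀ cos²(60° − 0°) = I₀ cos²(60°) = 0.25 I₀.
I₂ = I₁ cos²(93° − 60°) = 0.25 I₀ · cos²(33°) = 0.1758 I₀.
Need I₃/I₀ = 0.109, so cos²(θ − 93°) = 0.109 / 0.1758 = 0.6199.
θ − 93° = arccos(√0.6199) = 38.1°, giving θ ≈ 93 + 38.1 = 131.1°.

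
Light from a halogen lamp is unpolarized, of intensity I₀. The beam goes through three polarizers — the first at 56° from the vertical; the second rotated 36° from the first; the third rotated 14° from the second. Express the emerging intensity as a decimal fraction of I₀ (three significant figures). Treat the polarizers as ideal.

Unpolarized light through the first polarizer → I₁ = ½ I₀, now polarized at 56°.
I₂ = I₁ cos²(36°) = 0.5 · 0.6545 I₀ = 0.3273 I₀.
I₃ = I₂ cos²(14°) = 0.3273 · 0.9415 I₀ = 0.3081 I₀.
Transmitted fraction = 0.3081.

≈ 0.308 I₀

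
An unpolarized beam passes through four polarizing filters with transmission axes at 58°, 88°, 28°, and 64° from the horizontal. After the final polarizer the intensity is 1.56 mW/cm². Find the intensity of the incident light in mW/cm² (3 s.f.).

Unpolarized light through the first polarizer → I₁ = ½ I₀, now polarized at 58°.
I₂ = I₁ cos²(88° − 58°) = 0.5 I₀ · cos²(30°) = 0.375 I₀.
I₃ = I₂ cos²(28° − 88°) = 0.375 I₀ · cos²(60°) = 0.09375 I₀.
I₄ = I₃ cos²(64° − 28°) = 0.09375 I₀ · cos²(36°) = 0.06136 I₀.
So 1.56 mW/cm² = 0.06136 I₀, giving I₀ = 1.56/0.06136 = 25.42 mW/cm².

I₀ ≈ 25.4 mW/cm²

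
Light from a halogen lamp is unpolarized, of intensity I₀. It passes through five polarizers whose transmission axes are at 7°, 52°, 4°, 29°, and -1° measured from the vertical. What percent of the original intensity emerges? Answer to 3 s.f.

≈ 6.90%

Unpolarized light through the first polarizer → I₁ = ½ I₀, now polarized at 7°.
I₂ = I₁ cos²(52° − 7°) = 0.5 I₀ · cos²(45°) = 0.25 I₀.
I₃ = I₂ cos²(4° − 52°) = 0.25 I₀ · cos²(48°) = 0.1119 I₀.
I₄ = I₃ cos²(29° − 4°) = 0.1119 I₀ · cos²(25°) = 0.09194 I₀.
I₅ = I₄ cos²(-1° − 29°) = 0.09194 I₀ · cos²(30°) = 0.06896 I₀.
That is 6.896% of the incident intensity.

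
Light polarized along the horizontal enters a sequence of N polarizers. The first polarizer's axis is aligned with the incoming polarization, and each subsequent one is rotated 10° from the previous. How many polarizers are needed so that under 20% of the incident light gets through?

First polarizer is aligned with the polarization: full transmission.
Each further stage multiplies by cos²(10°) = 0.9698.
After N polarizers: T = 0.9698^(N−1). Require T < 0.20 ⇒ N−1 > ln(0.20)/ln(0.9698) = 52.57, so N−1 ≥ 53 and N = 54.
Check: N=54 gives T = 0.1974 < 0.20; N=53 gives T = 0.2035.

N = 54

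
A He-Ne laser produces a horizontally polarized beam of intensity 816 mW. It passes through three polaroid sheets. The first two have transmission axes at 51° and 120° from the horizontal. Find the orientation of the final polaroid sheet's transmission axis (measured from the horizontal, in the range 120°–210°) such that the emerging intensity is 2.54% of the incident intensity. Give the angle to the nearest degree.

θ ≈ 165°

By Malus's law, I₁ = I₀ cos²(51° − 0°) = I₀ cos²(51°) = 0.396 I₀.
I₂ = I₁ cos²(120° − 51°) = 0.396 I₀ · cos²(69°) = 0.05086 I₀.
Need I₃/I₀ = 0.0254, so cos²(θ − 120°) = 0.0254 / 0.05086 = 0.4994.
θ − 120° = arccos(√0.4994) = 45.0°, giving θ ≈ 120 + 45.0 = 165.0°.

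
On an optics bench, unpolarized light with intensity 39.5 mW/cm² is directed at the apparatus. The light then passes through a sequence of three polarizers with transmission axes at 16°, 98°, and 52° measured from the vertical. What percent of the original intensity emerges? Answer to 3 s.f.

≈ 0.467%

Unpolarized light through the first polarizer → I₁ = 39.5 mW/cm²/2 = 19.75 mW/cm², polarized at 16°.
I₂ = I₁ · cos²(82°) = 19.75 · 0.01937 = 0.3825 mW/cm².
I₃ = I₂ · cos²(46°) = 0.3825 · 0.4826 = 0.1846 mW/cm².
That is 0.4673% of the incident intensity.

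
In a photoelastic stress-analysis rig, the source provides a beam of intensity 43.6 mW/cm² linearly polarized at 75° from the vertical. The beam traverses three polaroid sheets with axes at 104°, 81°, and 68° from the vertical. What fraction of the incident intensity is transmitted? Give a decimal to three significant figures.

I/I₀ ≈ 0.615

I₁ = 43.6 mW/cm² · cos²(29°) = 33.35 mW/cm².
I₂ = I₁ · cos²(23°) = 33.35 · 0.8473 = 28.26 mW/cm².
I₃ = I₂ · cos²(13°) = 28.26 · 0.9494 = 26.83 mW/cm².
Transmitted fraction = 0.6154.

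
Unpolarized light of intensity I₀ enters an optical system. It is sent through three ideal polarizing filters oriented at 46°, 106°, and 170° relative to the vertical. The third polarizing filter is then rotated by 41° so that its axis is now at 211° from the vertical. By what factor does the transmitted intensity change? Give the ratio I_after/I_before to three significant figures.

I_new/I_old ≈ 0.349

Before rotation:
Unpolarized light through the first polarizer → I₁ = ½ I₀, now polarized at 46°.
I₂ = I₁ cos²(106° − 46°) = 0.5 I₀ · cos²(60°) = 0.125 I₀.
I₃ = I₂ cos²(170° − 106°) = 0.125 I₀ · cos²(64°) = 0.02402 I₀.
After rotation:
Unpolarized light through the first polarizer → I₁ = ½ I₀, now polarized at 46°.
I₂ = I₁ cos²(106° − 46°) = 0.5 I₀ · cos²(60°) = 0.125 I₀.
Angle between axes 2 and 3: 75°. I₃ = 0.125 I₀ · cos²(75°) = 0.008373 I₀.
Ratio = 0.008373 / 0.02402 = 0.3486.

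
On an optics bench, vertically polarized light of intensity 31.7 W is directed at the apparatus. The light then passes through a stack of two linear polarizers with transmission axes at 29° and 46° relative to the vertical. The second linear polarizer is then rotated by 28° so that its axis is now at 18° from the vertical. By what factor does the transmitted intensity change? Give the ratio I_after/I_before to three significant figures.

I_new/I_old ≈ 1.05

Before rotation:
I₁ = I₀ cos²(29° − 0°) = I₀ cos²(29°) = 0.765 I₀.
I₂ = I₁ cos²(46° − 29°) = 0.765 I₀ · cos²(17°) = 0.6996 I₀.
After rotation:
I₁ = I₀ cos²(29° − 0°) = I₀ cos²(29°) = 0.765 I₀.
I₂ = I₁ cos²(18° − 29°) = 0.765 I₀ · cos²(11°) = 0.7371 I₀.
Ratio = 0.7371 / 0.6996 = 1.054.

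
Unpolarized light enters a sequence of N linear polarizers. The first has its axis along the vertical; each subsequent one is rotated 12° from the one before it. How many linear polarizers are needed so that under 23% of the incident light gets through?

N = 19

First polarizer halves the unpolarized light: factor 1/2.
Each further stage multiplies by cos²(12°) = 0.9568.
After N polarizers: T = 0.5·0.9568^(N−1). Require T < 0.23 ⇒ N−1 > ln(0.23/0.5)/ln(0.9568) = 17.57, so N−1 ≥ 18 and N = 19.
Check: N=19 gives T = 0.2257 < 0.23; N=18 gives T = 0.2359.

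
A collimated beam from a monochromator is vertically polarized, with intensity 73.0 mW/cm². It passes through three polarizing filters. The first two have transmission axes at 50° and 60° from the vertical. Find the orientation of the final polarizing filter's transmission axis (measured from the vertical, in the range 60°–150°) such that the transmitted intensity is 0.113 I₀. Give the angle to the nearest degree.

I₁ = I₀ cos²(50° − 0°) = I₀ cos²(50°) = 0.4132 I₀.
I₂ = I₁ cos²(60° − 50°) = 0.4132 I₀ · cos²(10°) = 0.4007 I₀.
Need I₃/I₀ = 0.113, so cos²(θ − 60°) = 0.113 / 0.4007 = 0.282.
θ − 60° = arccos(√0.282) = 57.9°, giving θ ≈ 60 + 57.9 = 117.9°.

θ ≈ 118°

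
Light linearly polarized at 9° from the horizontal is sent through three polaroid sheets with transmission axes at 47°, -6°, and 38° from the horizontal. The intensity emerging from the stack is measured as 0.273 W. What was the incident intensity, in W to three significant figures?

By Malus's law, I₁ = I₀ cos²(47° − 9°) = I₀ cos²(38°) = 0.621 I₀.
I₂ = I₁ cos²(-6° − 47°) = 0.621 I₀ · cos²(53°) = 0.2249 I₀.
I₃ = I₂ cos²(38° + 6°) = 0.2249 I₀ · cos²(44°) = 0.1164 I₀.
So 0.273 W = 0.1164 I₀, giving I₀ = 0.273/0.1164 = 2.346 W.

I₀ ≈ 2.35 W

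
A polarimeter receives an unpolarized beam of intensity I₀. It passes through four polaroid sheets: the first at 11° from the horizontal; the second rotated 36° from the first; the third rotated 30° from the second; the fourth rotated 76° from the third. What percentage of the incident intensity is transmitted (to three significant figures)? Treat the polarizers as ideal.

≈ 1.44%

Unpolarized light through the first polarizer → I₁ = ½ I₀, now polarized at 11°.
I₂ = I₁ cos²(36°) = 0.5 · 0.6545 I₀ = 0.3273 I₀.
I₃ = I₂ cos²(30°) = 0.3273 · 0.75 I₀ = 0.2454 I₀.
I₄ = I₃ cos²(76°) = 0.2454 · 0.05853 I₀ = 0.01436 I₀.
That is 1.436% of the incident intensity.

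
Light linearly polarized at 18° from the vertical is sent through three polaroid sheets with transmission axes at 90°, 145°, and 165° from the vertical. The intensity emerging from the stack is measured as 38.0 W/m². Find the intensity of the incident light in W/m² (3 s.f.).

By Malus's law, I₁ = I₀ cos²(90° − 18°) = I₀ cos²(72°) = 0.09549 I₀.
I₂ = I₁ cos²(145° − 90°) = 0.09549 I₀ · cos²(55°) = 0.03142 I₀.
I₃ = I₂ cos²(165° − 145°) = 0.03142 I₀ · cos²(20°) = 0.02774 I₀.
So 38.0 W/m² = 0.02774 I₀, giving I₀ = 38.0/0.02774 = 1370 W/m².

I₀ ≈ 1370 W/m²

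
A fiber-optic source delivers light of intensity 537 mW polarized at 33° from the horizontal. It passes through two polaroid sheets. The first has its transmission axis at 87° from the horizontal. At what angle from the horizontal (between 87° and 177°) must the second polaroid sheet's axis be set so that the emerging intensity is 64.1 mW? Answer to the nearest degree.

θ ≈ 141°

By Malus's law, I₁ = I₀ cos²(87° − 33°) = I₀ cos²(54°) = 0.3455 I₀.
Target fraction: 64.1 / 537 mW = 0.1194 of I₀.
Need I₂/I₀ = 0.1194, so cos²(θ − 87°) = 0.1194 / 0.3455 = 0.3455.
θ − 87° = arccos(√0.3455) = 54.0°, giving θ ≈ 87 + 54.0 = 141.0°.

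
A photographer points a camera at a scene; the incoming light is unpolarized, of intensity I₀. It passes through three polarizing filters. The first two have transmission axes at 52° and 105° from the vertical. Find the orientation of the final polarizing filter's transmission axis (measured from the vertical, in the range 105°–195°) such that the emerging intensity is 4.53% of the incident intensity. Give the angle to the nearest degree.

θ ≈ 165°

Unpolarized light through the first polarizer → I₁ = ½ I₀, now polarized at 52°.
I₂ = I₁ cos²(105° − 52°) = 0.5 I₀ · cos²(53°) = 0.1811 I₀.
Need I₃/I₀ = 0.0453, so cos²(θ − 105°) = 0.0453 / 0.1811 = 0.2502.
θ − 105° = arccos(√0.2502) = 60.0°, giving θ ≈ 105 + 60.0 = 165.0°.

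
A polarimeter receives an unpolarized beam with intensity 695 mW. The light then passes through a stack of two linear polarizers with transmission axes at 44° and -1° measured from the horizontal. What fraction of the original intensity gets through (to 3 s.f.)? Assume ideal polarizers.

Unpolarized light through the first polarizer → I₁ = 695 mW/2 = 347.5 mW, polarized at 44°.
I₂ = I₁ · cos²(45°) = 347.5 · 0.5 = 173.8 mW.
Transmitted fraction = 0.25.

I/I₀ ≈ 0.250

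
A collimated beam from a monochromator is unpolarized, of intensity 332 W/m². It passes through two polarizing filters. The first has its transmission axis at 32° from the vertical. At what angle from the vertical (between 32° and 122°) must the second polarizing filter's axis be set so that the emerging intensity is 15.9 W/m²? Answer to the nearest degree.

Unpolarized light through the first polarizer → I₁ = ½ I₀, now polarized at 32°.
Target fraction: 15.9 / 332 W/m² = 0.04789 of I₀.
Need I₂/I₀ = 0.04789, so cos²(θ − 32°) = 0.04789 / 0.5 = 0.09578.
θ − 32° = arccos(√0.09578) = 72.0°, giving θ ≈ 32 + 72.0 = 104.0°.

θ ≈ 104°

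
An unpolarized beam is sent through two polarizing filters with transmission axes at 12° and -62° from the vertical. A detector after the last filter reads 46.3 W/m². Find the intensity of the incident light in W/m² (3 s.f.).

Unpolarized light through the first polarizer → I₁ = ½ I₀, now polarized at 12°.
I₂ = I₁ cos²(-62° − 12°) = 0.5 I₀ · cos²(74°) = 0.03799 I₀.
So 46.3 W/m² = 0.03799 I₀, giving I₀ = 46.3/0.03799 = 1219 W/m².

I₀ ≈ 1220 W/m²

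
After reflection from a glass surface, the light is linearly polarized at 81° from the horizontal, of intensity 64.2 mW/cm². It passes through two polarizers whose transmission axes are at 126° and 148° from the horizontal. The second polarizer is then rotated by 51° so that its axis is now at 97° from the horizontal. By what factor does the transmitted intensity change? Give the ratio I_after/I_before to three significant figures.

Before rotation:
By Malus's law, I₁ = I₀ cos²(126° − 81°) = I₀ cos²(45°) = 0.5 I₀.
I₂ = I₁ cos²(148° − 126°) = 0.5 I₀ · cos²(22°) = 0.4298 I₀.
After rotation:
I₁ = I₀ cos²(126° − 81°) = I₀ cos²(45°) = 0.5 I₀.
I₂ = I₁ cos²(97° − 126°) = 0.5 I₀ · cos²(29°) = 0.3825 I₀.
Ratio = 0.3825 / 0.4298 = 0.8898.

I_new/I_old ≈ 0.890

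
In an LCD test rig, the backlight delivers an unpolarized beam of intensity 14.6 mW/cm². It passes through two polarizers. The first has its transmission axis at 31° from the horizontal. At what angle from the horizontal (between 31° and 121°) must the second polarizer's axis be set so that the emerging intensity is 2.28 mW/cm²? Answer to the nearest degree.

θ ≈ 87°

Unpolarized light through the first polarizer → I₁ = ½ I₀, now polarized at 31°.
Target fraction: 2.28 / 14.6 mW/cm² = 0.1562 of I₀.
Need I₂/I₀ = 0.1562, so cos²(θ − 31°) = 0.1562 / 0.5 = 0.3123.
θ − 31° = arccos(√0.3123) = 56.0°, giving θ ≈ 31 + 56.0 = 87.0°.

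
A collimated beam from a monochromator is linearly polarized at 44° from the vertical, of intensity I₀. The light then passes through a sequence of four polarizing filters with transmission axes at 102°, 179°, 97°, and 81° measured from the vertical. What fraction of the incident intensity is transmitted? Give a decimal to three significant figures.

I₁ = I₀ cos²(102° − 44°) = I₀ cos²(58°) = 0.2808 I₀.
I₂ = I₁ cos²(179° − 102°) = 0.2808 I₀ · cos²(77°) = 0.01421 I₀.
I₃ = I₂ cos²(97° − 179°) = 0.01421 I₀ · cos²(82°) = 0.0002752 I₀.
I₄ = I₃ cos²(81° − 97°) = 0.0002752 I₀ · cos²(16°) = 0.0002543 I₀.
Transmitted fraction = 0.0002543.

≈ 0.000254 I₀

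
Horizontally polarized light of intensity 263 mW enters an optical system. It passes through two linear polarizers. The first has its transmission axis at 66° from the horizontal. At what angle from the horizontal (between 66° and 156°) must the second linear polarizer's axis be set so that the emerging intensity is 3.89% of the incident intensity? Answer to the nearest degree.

I₁ = I₀ cos²(66° − 0°) = I₀ cos²(66°) = 0.1654 I₀.
Need I₂/I₀ = 0.0389, so cos²(θ − 66°) = 0.0389 / 0.1654 = 0.2351.
θ − 66° = arccos(√0.2351) = 61.0°, giving θ ≈ 66 + 61.0 = 127.0°.

θ ≈ 127°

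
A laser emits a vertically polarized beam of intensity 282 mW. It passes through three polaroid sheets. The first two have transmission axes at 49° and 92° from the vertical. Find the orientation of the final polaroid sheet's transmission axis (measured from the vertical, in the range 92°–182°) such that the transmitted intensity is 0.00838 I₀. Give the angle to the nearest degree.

I₁ = I₀ cos²(49° − 0°) = I₀ cos²(49°) = 0.4304 I₀.
I₂ = I₁ cos²(92° − 49°) = 0.4304 I₀ · cos²(43°) = 0.2302 I₀.
Need I₃/I₀ = 0.00838, so cos²(θ − 92°) = 0.00838 / 0.2302 = 0.0364.
θ − 92° = arccos(√0.0364) = 79.0°, giving θ ≈ 92 + 79.0 = 171.0°.

θ ≈ 171°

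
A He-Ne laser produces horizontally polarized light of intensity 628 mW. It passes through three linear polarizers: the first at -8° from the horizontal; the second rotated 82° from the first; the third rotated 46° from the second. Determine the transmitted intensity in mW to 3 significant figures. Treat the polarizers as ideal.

I₁ = 628 mW · cos²(8°) = 615.8 mW.
I₂ = I₁ · cos²(82°) = 615.8 · 0.01937 = 11.93 mW.
I₃ = I₂ · cos²(46°) = 11.93 · 0.4826 = 5.756 mW.

I ≈ 5.76 mW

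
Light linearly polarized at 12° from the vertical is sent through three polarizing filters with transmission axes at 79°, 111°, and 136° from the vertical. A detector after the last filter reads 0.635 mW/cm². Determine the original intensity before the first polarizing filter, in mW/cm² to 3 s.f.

I₀ ≈ 7.04 mW/cm²

By Malus's law, I₁ = I₀ cos²(79° − 12°) = I₀ cos²(67°) = 0.1527 I₀.
I₂ = I₁ cos²(111° − 79°) = 0.1527 I₀ · cos²(32°) = 0.1098 I₀.
I₃ = I₂ cos²(136° − 111°) = 0.1098 I₀ · cos²(25°) = 0.09019 I₀.
So 0.635 mW/cm² = 0.09019 I₀, giving I₀ = 0.635/0.09019 = 7.041 mW/cm².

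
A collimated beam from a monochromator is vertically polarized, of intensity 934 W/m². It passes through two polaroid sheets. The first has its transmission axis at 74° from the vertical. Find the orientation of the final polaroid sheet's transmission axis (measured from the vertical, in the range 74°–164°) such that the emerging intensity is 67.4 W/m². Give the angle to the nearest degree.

θ ≈ 87°

By Malus's law, I₁ = I₀ cos²(74° − 0°) = I₀ cos²(74°) = 0.07598 I₀.
Target fraction: 67.4 / 934 W/m² = 0.07216 of I₀.
Need I₂/I₀ = 0.07216, so cos²(θ − 74°) = 0.07216 / 0.07598 = 0.9498.
θ − 74° = arccos(√0.9498) = 12.9°, giving θ ≈ 74 + 12.9 = 86.9°.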